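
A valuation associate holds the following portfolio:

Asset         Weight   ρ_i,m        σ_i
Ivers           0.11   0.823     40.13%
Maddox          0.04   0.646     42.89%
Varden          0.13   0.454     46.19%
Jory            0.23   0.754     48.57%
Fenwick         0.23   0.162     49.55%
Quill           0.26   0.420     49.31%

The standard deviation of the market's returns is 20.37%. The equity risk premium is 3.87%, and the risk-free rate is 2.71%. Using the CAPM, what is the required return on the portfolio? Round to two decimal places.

7.10%

β_Ivers = 0.823 × 40.13% / 20.37% = 1.6214
β_Maddox = 0.646 × 42.89% / 20.37% = 1.3602
β_Varden = 0.454 × 46.19% / 20.37% = 1.0295
β_Jory = 0.754 × 48.57% / 20.37% = 1.7978
β_Fenwick = 0.162 × 49.55% / 20.37% = 0.3941
β_Quill = 0.420 × 49.31% / 20.37% = 1.0167
β_P = Σ w_i β_i = 0.11×1.6214 + 0.04×1.3602 + 0.13×1.0295 + 0.23×1.7978 + 0.23×0.3941 + 0.26×1.0167 = 1.1351
E(R_P) = R_f + β_P × MRP = 2.71% + 1.1351 × 3.87% = 7.10%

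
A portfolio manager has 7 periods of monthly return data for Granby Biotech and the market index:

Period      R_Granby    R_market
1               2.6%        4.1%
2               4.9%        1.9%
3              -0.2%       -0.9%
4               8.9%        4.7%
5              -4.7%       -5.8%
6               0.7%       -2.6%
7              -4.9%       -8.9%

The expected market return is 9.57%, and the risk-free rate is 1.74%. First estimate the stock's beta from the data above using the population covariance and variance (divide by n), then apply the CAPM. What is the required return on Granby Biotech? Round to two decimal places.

8.76%

Mean R_i = (2.6 + 4.9 − 0.2 + 8.9 − 4.7 + 0.7 − 4.9) / 7 = 1.0429%
Mean R_m = (4.1 + 1.9 − 0.9 + 4.7 − 5.8 − 2.6 − 8.9) / 7 = -1.0714%
Σ(R_i − R̄_i)(R_m − R̄_m) = 138.8514  ⇒  Cov = 138.8514 / 7 = 19.8359
Σ(R_m − R̄_m)² = 154.8943  ⇒  Var(R_m) = 154.8943 / 7 = 22.1278
β = Cov / Var(R_m) = 19.8359 / 22.1278 = 0.8964
MRP = 9.57% − 1.74% = 7.83%
E(R) = R_f + β × MRP = 1.74% + 0.8964 × 7.83% = 8.76%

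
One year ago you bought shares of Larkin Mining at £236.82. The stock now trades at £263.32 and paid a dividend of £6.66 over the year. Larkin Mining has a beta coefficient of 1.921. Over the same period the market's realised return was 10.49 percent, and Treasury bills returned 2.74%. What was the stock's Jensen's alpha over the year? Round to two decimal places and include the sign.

-3.63%

Realised HPR = (P1 + D1 − P0) / P0 = (263.32 + 6.66 − 236.82) / 236.82 = 33.16 / 236.82 = 14.0022%
MRP = 10.49% − 2.74% = 7.75%
CAPM required = R_f + β·MRP = 2.74% + 1.921 × 7.75% = 17.62775%
α = realised − required = 14.0022% − 17.62775% = -3.63%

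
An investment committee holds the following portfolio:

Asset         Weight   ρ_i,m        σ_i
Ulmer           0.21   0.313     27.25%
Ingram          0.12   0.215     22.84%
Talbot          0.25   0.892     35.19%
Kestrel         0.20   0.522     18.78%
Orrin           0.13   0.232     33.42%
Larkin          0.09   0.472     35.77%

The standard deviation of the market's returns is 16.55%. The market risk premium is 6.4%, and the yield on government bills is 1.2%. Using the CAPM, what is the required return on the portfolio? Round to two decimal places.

6.89%

β_Ulmer = 0.313 × 27.25% / 16.55% = 0.5154
β_Ingram = 0.215 × 22.84% / 16.55% = 0.2967
β_Talbot = 0.892 × 35.19% / 16.55% = 1.8966
β_Kestrel = 0.522 × 18.78% / 16.55% = 0.5923
β_Orrin = 0.232 × 33.42% / 16.55% = 0.4685
β_Larkin = 0.472 × 35.77% / 16.55% = 1.0201
β_P = Σ w_i β_i = 0.21×0.5154 + 0.12×0.2967 + 0.25×1.8966 + 0.20×0.5923 + 0.13×0.4685 + 0.09×1.0201 = 0.8892
E(R_P) = R_f + β_P × MRP = 1.2% + 0.8892 × 6.4% = 6.89%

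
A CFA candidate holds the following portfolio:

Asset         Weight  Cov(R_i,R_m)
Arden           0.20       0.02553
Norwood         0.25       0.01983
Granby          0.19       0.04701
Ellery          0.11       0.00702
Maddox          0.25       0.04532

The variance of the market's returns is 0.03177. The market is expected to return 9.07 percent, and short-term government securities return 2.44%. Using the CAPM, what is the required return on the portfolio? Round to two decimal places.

β_Arden = 0.02553 / 0.03177 = 0.8036
β_Norwood = 0.01983 / 0.03177 = 0.6242
β_Granby = 0.04701 / 0.03177 = 1.4797
β_Ellery = 0.00702 / 0.03177 = 0.2210
β_Maddox = 0.04532 / 0.03177 = 1.4265
β_P = Σ w_i β_i = 0.20×0.8036 + 0.25×0.6242 + 0.19×1.4797 + 0.11×0.2210 + 0.25×1.4265 = 0.9788
MRP = 9.07% − 2.44% = 6.63%
E(R_P) = R_f + β_P × MRP = 2.44% + 0.9788 × 6.63% = 8.93%

8.93%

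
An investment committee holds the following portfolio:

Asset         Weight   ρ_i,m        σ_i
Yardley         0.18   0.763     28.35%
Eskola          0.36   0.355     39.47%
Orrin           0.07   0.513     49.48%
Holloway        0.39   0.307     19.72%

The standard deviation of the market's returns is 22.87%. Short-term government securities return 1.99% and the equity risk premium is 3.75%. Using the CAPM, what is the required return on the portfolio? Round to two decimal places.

β_Yardley = 0.763 × 28.35% / 22.87% = 0.9458
β_Eskola = 0.355 × 39.47% / 22.87% = 0.6127
β_Orrin = 0.513 × 49.48% / 22.87% = 1.1099
β_Holloway = 0.307 × 19.72% / 22.87% = 0.2647
β_P = Σ w_i β_i = 0.18×0.9458 + 0.36×0.6127 + 0.07×1.1099 + 0.39×0.2647 = 0.5717
E(R_P) = R_f + β_P × MRP = 1.99% + 0.5717 × 3.75% = 4.13%

4.13%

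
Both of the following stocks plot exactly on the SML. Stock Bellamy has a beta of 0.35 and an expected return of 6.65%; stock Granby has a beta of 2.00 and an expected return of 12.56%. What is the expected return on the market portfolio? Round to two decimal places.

8.98%

Both satisfy E(R) = R_f + β·MRP, so the slope of the SML is
MRP = (12.56% − 6.65%) / (2.00 − 0.35) = 5.91% / 1.65 = 3.5818%
R_f = E(R_Bellamy) − β_Bellamy·MRP = 6.65% − 0.35 × 3.5818% = 5.3964%
E(R_m) = R_f + MRP = 5.3964% + 3.5818% = 8.98%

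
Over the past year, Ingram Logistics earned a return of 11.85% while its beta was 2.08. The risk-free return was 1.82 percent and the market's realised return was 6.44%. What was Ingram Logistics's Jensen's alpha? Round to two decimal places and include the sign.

+0.42%

Market excess return = 6.44% − 1.82% = 4.62%
CAPM benchmark = R_f + β(R_m − R_f) = 1.82% + 2.08 × 4.62% = 11.4296%
α = actual − benchmark = 11.85% − 11.4296% = +0.42%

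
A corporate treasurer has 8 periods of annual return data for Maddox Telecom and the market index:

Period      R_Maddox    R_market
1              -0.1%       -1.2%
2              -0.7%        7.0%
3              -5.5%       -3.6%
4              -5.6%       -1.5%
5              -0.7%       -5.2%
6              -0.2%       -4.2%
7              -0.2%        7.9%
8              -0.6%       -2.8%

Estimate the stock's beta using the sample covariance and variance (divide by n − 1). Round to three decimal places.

0.122

Mean R_i = (-0.1 − 0.7 − 5.5 − 5.6 − 0.7 − 0.2 − 0.2 − 0.6) / 8 = -1.7000%
Mean R_m = (-1.2 + 7.0 − 3.6 − 1.5 − 5.2 − 4.2 + 7.9 − 2.8) / 8 = -0.4500%
Σ(R_i − R̄_i)(R_m − R̄_m) = 21.8800  ⇒  Cov = 21.8800 / 7 = 3.1257
Σ(R_m − R̄_m)² = 178.9600  ⇒  Var(R_m) = 178.9600 / 7 = 25.5657
β = Cov / Var(R_m) = 3.1257 / 25.5657 = 0.1223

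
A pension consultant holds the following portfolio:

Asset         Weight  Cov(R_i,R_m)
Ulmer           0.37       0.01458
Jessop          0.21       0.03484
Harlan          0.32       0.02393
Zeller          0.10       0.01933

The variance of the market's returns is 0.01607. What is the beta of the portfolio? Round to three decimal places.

β_Ulmer = 0.01458 / 0.01607 = 0.9073
β_Jessop = 0.03484 / 0.01607 = 2.1680
β_Harlan = 0.02393 / 0.01607 = 1.4891
β_Zeller = 0.01933 / 0.01607 = 1.2029
β_P = Σ w_i β_i = 0.37×0.9073 + 0.21×2.1680 + 0.32×1.4891 + 0.10×1.2029 = 1.3878

1.388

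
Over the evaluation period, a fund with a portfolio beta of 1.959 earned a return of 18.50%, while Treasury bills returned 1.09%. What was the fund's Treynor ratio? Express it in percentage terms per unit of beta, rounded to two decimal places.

8.89%

Treynor = (R_P − R_f) / β_P = (18.50% − 1.09%) / 1.9590 = 17.41% / 1.9590 = 8.89%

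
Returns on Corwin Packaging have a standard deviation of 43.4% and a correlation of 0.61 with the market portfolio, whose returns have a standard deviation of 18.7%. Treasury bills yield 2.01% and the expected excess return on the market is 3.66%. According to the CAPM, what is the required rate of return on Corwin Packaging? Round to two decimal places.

7.19%

β = ρ × σ_i / σ_m = 0.61 × 43.4% / 18.7% = 1.4157
E(R) = 2.01% + 1.4157 × 3.66% = 7.19%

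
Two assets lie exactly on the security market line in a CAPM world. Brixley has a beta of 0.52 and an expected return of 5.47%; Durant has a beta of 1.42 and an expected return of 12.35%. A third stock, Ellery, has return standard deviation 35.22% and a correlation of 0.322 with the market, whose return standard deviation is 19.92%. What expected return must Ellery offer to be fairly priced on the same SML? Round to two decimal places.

MRP = (12.35% − 5.47%) / (1.42 − 0.52) = 7.6444%
R_f = 5.47% − 0.52 × 7.6444% = 1.4949%
β_Ellery = ρ·σ_i/σ_m = 0.322 × 35.22 / 19.92 = 0.5693
E(R_Ellery) = R_f + β × MRP = 1.4949% + 0.5693 × 7.6444% = 5.85%

5.85%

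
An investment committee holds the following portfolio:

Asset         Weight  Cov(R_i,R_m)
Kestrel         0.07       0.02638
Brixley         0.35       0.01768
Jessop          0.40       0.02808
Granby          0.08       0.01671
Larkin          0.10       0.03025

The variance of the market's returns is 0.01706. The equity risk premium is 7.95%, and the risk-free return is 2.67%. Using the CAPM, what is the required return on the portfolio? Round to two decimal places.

β_Kestrel = 0.02638 / 0.01706 = 1.5463
β_Brixley = 0.01768 / 0.01706 = 1.0363
β_Jessop = 0.02808 / 0.01706 = 1.6460
β_Granby = 0.01671 / 0.01706 = 0.9795
β_Larkin = 0.03025 / 0.01706 = 1.7732
β_P = Σ w_i β_i = 0.07×1.5463 + 0.35×1.0363 + 0.40×1.6460 + 0.08×0.9795 + 0.10×1.7732 = 1.3850
E(R_P) = R_f + β_P × MRP = 2.67% + 1.3850 × 7.95% = 13.68%

13.68%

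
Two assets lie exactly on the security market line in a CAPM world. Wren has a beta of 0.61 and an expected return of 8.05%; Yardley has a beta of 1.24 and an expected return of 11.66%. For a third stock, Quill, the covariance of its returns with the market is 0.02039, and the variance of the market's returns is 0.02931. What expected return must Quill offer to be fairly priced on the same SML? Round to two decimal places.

MRP = (11.66% − 8.05%) / (1.24 − 0.61) = 5.7302%
R_f = 8.05% − 0.61 × 5.7302% = 4.5546%
β_Quill = Cov / Var(R_m) = 0.02039 / 0.02931 = 0.6957
E(R_Quill) = R_f + β × MRP = 4.5546% + 0.6957 × 5.7302% = 8.54%

8.54%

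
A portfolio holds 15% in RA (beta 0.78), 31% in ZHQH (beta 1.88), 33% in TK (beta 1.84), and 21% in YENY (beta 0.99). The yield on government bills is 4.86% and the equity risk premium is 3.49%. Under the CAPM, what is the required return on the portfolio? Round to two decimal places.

10.15%

β_P = Σ w_i β_i = 0.15×0.78 + 0.31×1.88 + 0.33×1.84 + 0.21×0.99 = 1.5149
E(R_P) = R_f + β_P × MRP = 4.86% + 1.5149 × 3.49% = 10.15%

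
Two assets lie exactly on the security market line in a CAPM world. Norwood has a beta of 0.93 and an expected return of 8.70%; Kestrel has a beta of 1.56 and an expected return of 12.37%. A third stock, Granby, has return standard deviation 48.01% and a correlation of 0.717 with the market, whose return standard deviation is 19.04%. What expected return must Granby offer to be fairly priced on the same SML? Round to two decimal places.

13.81%

MRP = (12.37% − 8.70%) / (1.56 − 0.93) = 5.8254%
R_f = 8.70% − 0.93 × 5.8254% = 3.2824%
β_Granby = ρ·σ_i/σ_m = 0.717 × 48.01 / 19.04 = 1.8079
E(R_Granby) = R_f + β × MRP = 3.2824% + 1.8079 × 5.8254% = 13.81%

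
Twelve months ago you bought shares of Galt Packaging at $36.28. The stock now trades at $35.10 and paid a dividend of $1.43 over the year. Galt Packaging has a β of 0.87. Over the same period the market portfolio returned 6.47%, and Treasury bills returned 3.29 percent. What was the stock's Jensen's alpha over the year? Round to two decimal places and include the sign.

-5.37%

Realised HPR = (P1 + D1 − P0) / P0 = (35.10 + 1.43 − 36.28) / 36.28 = 0.25 / 36.28 = 0.6891%
MRP = 6.47% − 3.29% = 3.18%
CAPM required = R_f + β·MRP = 3.29% + 0.87 × 3.18% = 6.0566%
α = realised − required = 0.6891% − 6.0566% = -5.37%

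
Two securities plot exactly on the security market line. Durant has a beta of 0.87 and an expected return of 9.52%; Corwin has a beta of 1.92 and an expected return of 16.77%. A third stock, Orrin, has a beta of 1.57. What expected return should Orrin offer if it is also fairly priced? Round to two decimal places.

MRP (SML slope) = (16.77% − 9.52%) / (1.92 − 0.87) = 7.25% / 1.05 = 6.9048%
R_f (intercept) = 9.52% − 0.87 × 6.9048% = 3.5128%
E(R_Orrin) = R_f + β × MRP = 3.5128% + 1.57 × 6.9048% = 14.35%

14.35%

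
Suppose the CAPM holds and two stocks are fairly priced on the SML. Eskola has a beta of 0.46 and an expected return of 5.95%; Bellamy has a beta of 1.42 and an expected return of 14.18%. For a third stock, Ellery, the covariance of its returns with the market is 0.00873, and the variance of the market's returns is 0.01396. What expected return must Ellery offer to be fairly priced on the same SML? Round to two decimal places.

MRP = (14.18% − 5.95%) / (1.42 − 0.46) = 8.5729%
R_f = 5.95% − 0.46 × 8.5729% = 2.0065%
β_Ellery = Cov / Var(R_m) = 0.00873 / 0.01396 = 0.6254
E(R_Ellery) = R_f + β × MRP = 2.0065% + 0.6254 × 8.5729% = 7.37%

7.37%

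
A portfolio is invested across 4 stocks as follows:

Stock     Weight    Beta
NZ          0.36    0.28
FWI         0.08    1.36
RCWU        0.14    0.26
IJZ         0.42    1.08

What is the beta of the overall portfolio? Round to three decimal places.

0.700

β_P = Σ w_i β_i = 0.36×0.28 + 0.08×1.36 + 0.14×0.26 + 0.42×1.08 = 0.6996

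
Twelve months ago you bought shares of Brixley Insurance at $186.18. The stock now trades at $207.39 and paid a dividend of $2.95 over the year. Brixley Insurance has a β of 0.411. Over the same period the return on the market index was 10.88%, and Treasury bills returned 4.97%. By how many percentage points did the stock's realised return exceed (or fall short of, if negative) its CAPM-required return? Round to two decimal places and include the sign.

Realised HPR = (P1 + D1 − P0) / P0 = (207.39 + 2.95 − 186.18) / 186.18 = 24.16 / 186.18 = 12.9767%
MRP = 10.88% − 4.97% = 5.91%
CAPM required = R_f + β·MRP = 4.97% + 0.411 × 5.91% = 7.39901%
α = realised − required = 12.9767% − 7.39901% = +5.58%

+5.58%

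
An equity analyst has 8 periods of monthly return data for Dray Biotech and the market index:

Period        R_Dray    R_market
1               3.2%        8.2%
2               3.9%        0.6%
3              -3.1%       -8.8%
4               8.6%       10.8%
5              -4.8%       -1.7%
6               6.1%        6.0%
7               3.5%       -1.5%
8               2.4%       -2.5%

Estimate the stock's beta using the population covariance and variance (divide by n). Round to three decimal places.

0.527

Mean R_i = (3.2 + 3.9 − 3.1 + 8.6 − 4.8 + 6.1 + 3.5 + 2.4) / 8 = 2.4750%
Mean R_m = (8.2 + 0.6 − 8.8 + 10.8 − 1.7 + 6.0 − 1.5 − 2.5) / 8 = 1.3875%
Σ(R_i − R̄_i)(R_m − R̄_m) = 154.7775  ⇒  Cov = 154.7775 / 8 = 19.3472
Σ(R_m − R̄_m)² = 293.6688  ⇒  Var(R_m) = 293.6688 / 8 = 36.7086
β = Cov / Var(R_m) = 19.3472 / 36.7086 = 0.5270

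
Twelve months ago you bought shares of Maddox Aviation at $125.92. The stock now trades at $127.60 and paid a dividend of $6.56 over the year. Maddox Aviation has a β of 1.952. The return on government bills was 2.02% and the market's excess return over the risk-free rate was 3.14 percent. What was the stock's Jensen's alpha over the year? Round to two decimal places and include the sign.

Realised HPR = (P1 + D1 − P0) / P0 = (127.60 + 6.56 − 125.92) / 125.92 = 8.24 / 125.92 = 6.5438%
CAPM required = R_f + β·MRP = 2.02% + 1.952 × 3.14% = 8.14928%
α = realised − required = 6.5438% − 8.14928% = -1.61%

-1.61%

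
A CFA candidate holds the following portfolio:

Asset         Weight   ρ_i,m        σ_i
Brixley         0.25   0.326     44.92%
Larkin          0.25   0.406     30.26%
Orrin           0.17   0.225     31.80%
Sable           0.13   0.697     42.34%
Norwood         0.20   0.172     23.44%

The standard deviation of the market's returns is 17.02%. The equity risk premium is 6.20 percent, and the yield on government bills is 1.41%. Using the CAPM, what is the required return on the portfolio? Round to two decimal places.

6.00%

β_Brixley = 0.326 × 44.92% / 17.02% = 0.8604
β_Larkin = 0.406 × 30.26% / 17.02% = 0.7218
β_Orrin = 0.225 × 31.80% / 17.02% = 0.4204
β_Sable = 0.697 × 42.34% / 17.02% = 1.7339
β_Norwood = 0.172 × 23.44% / 17.02% = 0.2369
β_P = Σ w_i β_i = 0.25×0.8604 + 0.25×0.7218 + 0.17×0.4204 + 0.13×1.7339 + 0.20×0.2369 = 0.7398
E(R_P) = R_f + β_P × MRP = 1.41% + 0.7398 × 6.20% = 6.00%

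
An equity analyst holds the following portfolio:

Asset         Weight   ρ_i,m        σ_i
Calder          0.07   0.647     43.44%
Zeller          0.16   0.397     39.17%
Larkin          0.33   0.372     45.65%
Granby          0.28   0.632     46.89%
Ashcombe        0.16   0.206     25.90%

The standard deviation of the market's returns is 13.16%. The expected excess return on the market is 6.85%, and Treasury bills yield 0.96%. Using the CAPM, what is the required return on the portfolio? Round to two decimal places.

β_Calder = 0.647 × 43.44% / 13.16% = 2.1357
β_Zeller = 0.397 × 39.17% / 13.16% = 1.1816
β_Larkin = 0.372 × 45.65% / 13.16% = 1.2904
β_Granby = 0.632 × 46.89% / 13.16% = 2.2519
β_Ashcombe = 0.206 × 25.90% / 13.16% = 0.4054
β_P = Σ w_i β_i = 0.07×2.1357 + 0.16×1.1816 + 0.33×1.2904 + 0.28×2.2519 + 0.16×0.4054 = 1.4598
E(R_P) = R_f + β_P × MRP = 0.96% + 1.4598 × 6.85% = 10.96%

10.96%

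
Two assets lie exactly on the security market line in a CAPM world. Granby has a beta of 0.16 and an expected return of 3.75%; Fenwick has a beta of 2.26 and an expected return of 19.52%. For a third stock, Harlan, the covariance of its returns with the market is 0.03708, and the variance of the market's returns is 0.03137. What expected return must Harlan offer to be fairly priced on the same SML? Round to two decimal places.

MRP = (19.52% − 3.75%) / (2.26 − 0.16) = 7.5095%
R_f = 3.75% − 0.16 × 7.5095% = 2.5485%
β_Harlan = Cov / Var(R_m) = 0.03708 / 0.03137 = 1.1820
E(R_Harlan) = R_f + β × MRP = 2.5485% + 1.1820 × 7.5095% = 11.42%

11.42%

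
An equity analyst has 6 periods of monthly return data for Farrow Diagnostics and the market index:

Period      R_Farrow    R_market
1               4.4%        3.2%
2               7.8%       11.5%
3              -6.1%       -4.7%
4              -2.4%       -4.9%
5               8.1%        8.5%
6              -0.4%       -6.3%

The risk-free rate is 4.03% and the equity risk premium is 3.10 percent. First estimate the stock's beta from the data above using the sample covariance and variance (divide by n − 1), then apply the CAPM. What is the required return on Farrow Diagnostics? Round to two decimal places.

Mean R_i = (4.4 + 7.8 − 6.1 − 2.4 + 8.1 − 0.4) / 6 = 1.9000%
Mean R_m = (3.2 + 11.5 − 4.7 − 4.9 + 8.5 − 6.3) / 6 = 1.2167%
Σ(R_i − R̄_i)(R_m − R̄_m) = 201.7100  ⇒  Cov = 201.7100 / 5 = 40.3420
Σ(R_m − R̄_m)² = 291.6483  ⇒  Var(R_m) = 291.6483 / 5 = 58.3297
β = Cov / Var(R_m) = 40.3420 / 58.3297 = 0.6916
E(R) = R_f + β × MRP = 4.03% + 0.6916 × 3.10% = 6.17%

6.17%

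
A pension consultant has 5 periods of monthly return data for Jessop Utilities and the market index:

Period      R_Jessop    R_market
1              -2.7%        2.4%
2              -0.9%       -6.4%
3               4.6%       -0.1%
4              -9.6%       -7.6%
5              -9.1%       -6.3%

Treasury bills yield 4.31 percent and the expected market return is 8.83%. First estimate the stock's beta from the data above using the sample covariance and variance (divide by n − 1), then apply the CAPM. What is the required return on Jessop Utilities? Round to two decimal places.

Mean R_i = (-2.7 − 0.9 + 4.6 − 9.6 − 9.1) / 5 = -3.5400%
Mean R_m = (2.4 − 6.4 − 0.1 − 7.6 − 6.3) / 5 = -3.6000%
Σ(R_i − R̄_i)(R_m − R̄_m) = 65.3900  ⇒  Cov = 65.3900 / 4 = 16.3475
Σ(R_m − R̄_m)² = 79.3800  ⇒  Var(R_m) = 79.3800 / 4 = 19.8450
β = Cov / Var(R_m) = 16.3475 / 19.8450 = 0.8238
MRP = 8.83% − 4.31% = 4.52%
E(R) = R_f + β × MRP = 4.31% + 0.8238 × 4.52% = 8.03%

8.03%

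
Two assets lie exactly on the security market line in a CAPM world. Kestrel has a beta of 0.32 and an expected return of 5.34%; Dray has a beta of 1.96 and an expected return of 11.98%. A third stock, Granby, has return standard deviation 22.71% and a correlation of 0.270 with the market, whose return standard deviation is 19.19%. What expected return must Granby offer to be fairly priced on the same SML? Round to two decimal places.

5.34%

MRP = (11.98% − 5.34%) / (1.96 − 0.32) = 4.0488%
R_f = 5.34% − 0.32 × 4.0488% = 4.0444%
β_Granby = ρ·σ_i/σ_m = 0.270 × 22.71 / 19.19 = 0.3195
E(R_Granby) = R_f + β × MRP = 4.0444% + 0.3195 × 4.0488% = 5.34%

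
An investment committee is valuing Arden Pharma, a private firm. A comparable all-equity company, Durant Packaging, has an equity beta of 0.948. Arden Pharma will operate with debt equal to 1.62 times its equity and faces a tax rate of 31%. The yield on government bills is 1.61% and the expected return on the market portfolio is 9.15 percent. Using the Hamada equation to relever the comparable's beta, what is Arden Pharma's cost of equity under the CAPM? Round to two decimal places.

16.75%

β_L = β_U × [1 + (1 − t)(D/E)] = 0.948 × [1 + (1 − 0.31) × 1.62]
    = 0.948 × [1 + 0.69 × 1.62] = 0.948 × 2.1178 = 2.0077
MRP = 9.15% − 1.61% = 7.54%
E(R) = R_f + β_L × MRP = 1.61% + 2.0077 × 7.54% = 16.75%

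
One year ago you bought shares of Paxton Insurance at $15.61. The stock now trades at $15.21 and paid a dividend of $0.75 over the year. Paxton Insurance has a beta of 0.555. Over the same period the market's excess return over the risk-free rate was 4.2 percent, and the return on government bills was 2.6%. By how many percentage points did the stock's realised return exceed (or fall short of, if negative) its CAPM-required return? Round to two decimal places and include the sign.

-2.69%

Realised HPR = (P1 + D1 − P0) / P0 = (15.21 + 0.75 − 15.61) / 15.61 = 0.35 / 15.61 = 2.2422%
CAPM required = R_f + β·MRP = 2.6% + 0.555 × 4.2% = 4.9310%
α = realised − required = 2.2422% − 4.9310% = -2.69%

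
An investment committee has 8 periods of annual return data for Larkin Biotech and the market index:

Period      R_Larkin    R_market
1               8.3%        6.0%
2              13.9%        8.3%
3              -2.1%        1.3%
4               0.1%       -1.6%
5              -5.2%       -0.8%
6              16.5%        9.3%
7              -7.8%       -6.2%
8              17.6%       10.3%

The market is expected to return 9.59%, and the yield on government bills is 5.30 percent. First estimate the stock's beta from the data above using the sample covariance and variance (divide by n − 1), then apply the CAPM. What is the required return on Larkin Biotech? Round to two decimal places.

Mean R_i = (8.3 + 13.9 − 2.1 + 0.1 − 5.2 + 16.5 − 7.8 + 17.6) / 8 = 5.1625%
Mean R_m = (6.0 + 8.3 + 1.3 − 1.6 − 0.8 + 9.3 − 6.2 + 10.3) / 8 = 3.3250%
Σ(R_i − R̄_i)(R_m − R̄_m) = 412.2075  ⇒  Cov = 412.2075 / 7 = 58.8868
Σ(R_m − R̄_m)² = 252.3550  ⇒  Var(R_m) = 252.3550 / 7 = 36.0507
β = Cov / Var(R_m) = 58.8868 / 36.0507 = 1.6334
MRP = 9.59% − 5.30% = 4.29%
E(R) = R_f + β × MRP = 5.30% + 1.6334 × 4.29% = 12.31%

12.31%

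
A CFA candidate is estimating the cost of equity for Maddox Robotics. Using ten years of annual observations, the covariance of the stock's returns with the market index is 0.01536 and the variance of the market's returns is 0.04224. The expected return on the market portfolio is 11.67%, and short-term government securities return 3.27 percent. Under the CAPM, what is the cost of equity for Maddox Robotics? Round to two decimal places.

6.32%

β = Cov(R_i, R_m) / Var(R_m) = 0.01536 / 0.04224 = 0.3636
MRP = 11.67% − 3.27% = 8.40%
E(R) = R_f + β × MRP = 3.27% + 0.3636 × 8.40% = 6.32%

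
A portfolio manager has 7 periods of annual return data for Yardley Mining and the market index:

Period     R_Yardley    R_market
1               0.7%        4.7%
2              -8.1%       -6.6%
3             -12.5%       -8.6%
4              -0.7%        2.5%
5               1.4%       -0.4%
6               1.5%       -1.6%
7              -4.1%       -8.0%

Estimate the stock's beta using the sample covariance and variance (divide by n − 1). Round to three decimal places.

0.820

Mean R_i = (0.7 − 8.1 − 12.5 − 0.7 + 1.4 + 1.5 − 4.1) / 7 = -3.1143%
Mean R_m = (4.7 − 6.6 − 8.6 + 2.5 − 0.4 − 1.6 − 8.0) / 7 = -2.5714%
Σ(R_i − R̄_i)(R_m − R̄_m) = 136.2829  ⇒  Cov = 136.2829 / 6 = 22.7138
Σ(R_m − R̄_m)² = 166.2943  ⇒  Var(R_m) = 166.2943 / 6 = 27.7157
β = Cov / Var(R_m) = 22.7138 / 27.7157 = 0.8195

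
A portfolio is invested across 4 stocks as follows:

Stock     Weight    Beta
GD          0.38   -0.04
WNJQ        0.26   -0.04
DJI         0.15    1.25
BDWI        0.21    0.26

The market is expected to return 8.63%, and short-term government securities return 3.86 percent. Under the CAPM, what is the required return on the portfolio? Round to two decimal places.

4.89%

β_P = Σ w_i β_i = 0.38×-0.04 + 0.26×-0.04 + 0.15×1.25 + 0.21×0.26 = 0.2165
MRP = 8.63% − 3.86% = 4.77%
E(R_P) = R_f + β_P × MRP = 3.86% + 0.2165 × 4.77% = 4.89%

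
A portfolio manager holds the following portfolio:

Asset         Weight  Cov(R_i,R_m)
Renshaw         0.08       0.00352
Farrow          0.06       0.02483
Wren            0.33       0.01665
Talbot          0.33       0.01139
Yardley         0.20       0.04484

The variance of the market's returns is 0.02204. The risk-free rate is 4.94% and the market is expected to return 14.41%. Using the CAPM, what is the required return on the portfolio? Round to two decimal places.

13.53%

β_Renshaw = 0.00352 / 0.02204 = 0.1597
β_Farrow = 0.02483 / 0.02204 = 1.1266
β_Wren = 0.01665 / 0.02204 = 0.7554
β_Talbot = 0.01139 / 0.02204 = 0.5168
β_Yardley = 0.04484 / 0.02204 = 2.0345
β_P = Σ w_i β_i = 0.08×0.1597 + 0.06×1.1266 + 0.33×0.7554 + 0.33×0.5168 + 0.20×2.0345 = 0.9071
MRP = 14.41% − 4.94% = 9.47%
E(R_P) = R_f + β_P × MRP = 4.94% + 0.9071 × 9.47% = 13.53%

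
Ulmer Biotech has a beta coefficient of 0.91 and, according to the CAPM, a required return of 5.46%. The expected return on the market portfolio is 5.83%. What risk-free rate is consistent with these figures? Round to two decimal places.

E(R) = R_f + β(E(R_m) − R_f) = R_f(1 − β) + β·E(R_m)
5.46% = R_f × (1 − 0.91) + 0.91 × 5.83%
5.46% = R_f × 0.09 + 5.3053%
R_f = (5.46% − 5.3053%) / 0.09 = 1.72%

1.72%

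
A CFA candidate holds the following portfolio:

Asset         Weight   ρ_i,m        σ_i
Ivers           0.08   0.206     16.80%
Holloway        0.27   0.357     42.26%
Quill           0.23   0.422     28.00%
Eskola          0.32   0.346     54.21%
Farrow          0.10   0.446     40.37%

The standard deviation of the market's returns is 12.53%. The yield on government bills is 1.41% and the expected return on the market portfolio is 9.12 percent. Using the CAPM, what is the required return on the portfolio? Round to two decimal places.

10.56%

β_Ivers = 0.206 × 16.80% / 12.53% = 0.2762
β_Holloway = 0.357 × 42.26% / 12.53% = 1.2041
β_Quill = 0.422 × 28.00% / 12.53% = 0.9430
β_Eskola = 0.346 × 54.21% / 12.53% = 1.4969
β_Farrow = 0.446 × 40.37% / 12.53% = 1.4370
β_P = Σ w_i β_i = 0.08×0.2762 + 0.27×1.2041 + 0.23×0.9430 + 0.32×1.4969 + 0.10×1.4370 = 1.1868
MRP = 9.12% − 1.41% = 7.71%
E(R_P) = R_f + β_P × MRP = 1.41% + 1.1868 × 7.71% = 10.56%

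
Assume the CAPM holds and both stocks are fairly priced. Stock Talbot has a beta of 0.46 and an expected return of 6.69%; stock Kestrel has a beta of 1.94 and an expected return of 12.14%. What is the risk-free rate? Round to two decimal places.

5.00%

Both satisfy E(R) = R_f + β·MRP, so the slope of the SML is
MRP = (12.14% − 6.69%) / (1.94 − 0.46) = 5.45% / 1.48 = 3.6824%
R_f = E(R_Talbot) − β_Talbot·MRP = 6.69% − 0.46 × 3.6824% = 4.9961%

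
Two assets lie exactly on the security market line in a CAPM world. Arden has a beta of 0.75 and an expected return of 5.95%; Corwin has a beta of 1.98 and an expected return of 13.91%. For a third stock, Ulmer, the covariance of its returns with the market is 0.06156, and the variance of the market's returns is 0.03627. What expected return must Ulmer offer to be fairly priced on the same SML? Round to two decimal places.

12.08%

MRP = (13.91% − 5.95%) / (1.98 − 0.75) = 6.4715%
R_f = 5.95% − 0.75 × 6.4715% = 1.0964%
β_Ulmer = Cov / Var(R_m) = 0.06156 / 0.03627 = 1.6973
E(R_Ulmer) = R_f + β × MRP = 1.0964% + 1.6973 × 6.4715% = 12.08%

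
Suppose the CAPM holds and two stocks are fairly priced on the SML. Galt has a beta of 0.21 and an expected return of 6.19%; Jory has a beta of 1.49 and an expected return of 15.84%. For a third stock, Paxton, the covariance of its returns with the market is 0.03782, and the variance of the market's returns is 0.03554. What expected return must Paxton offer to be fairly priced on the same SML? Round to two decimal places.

12.63%

MRP = (15.84% − 6.19%) / (1.49 − 0.21) = 7.5391%
R_f = 6.19% − 0.21 × 7.5391% = 4.6068%
β_Paxton = Cov / Var(R_m) = 0.03782 / 0.03554 = 1.0642
E(R_Paxton) = R_f + β × MRP = 4.6068% + 1.0642 × 7.5391% = 12.63%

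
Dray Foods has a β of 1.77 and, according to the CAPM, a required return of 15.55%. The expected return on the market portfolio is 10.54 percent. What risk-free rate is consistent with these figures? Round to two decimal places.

4.03%

E(R) = R_f + β(E(R_m) − R_f) = R_f(1 − β) + β·E(R_m)
15.55% = R_f × (1 − 1.77) + 1.77 × 10.54%
15.55% = R_f × -0.77 + 18.6558%
R_f = (15.55% − 18.6558%) / -0.77 = 4.03%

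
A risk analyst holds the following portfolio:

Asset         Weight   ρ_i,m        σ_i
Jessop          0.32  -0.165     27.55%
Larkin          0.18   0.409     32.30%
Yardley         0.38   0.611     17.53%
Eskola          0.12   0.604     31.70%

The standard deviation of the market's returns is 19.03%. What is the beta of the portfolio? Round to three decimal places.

0.383

β_Jessop = -0.165 × 27.55% / 19.03% = -0.2389
β_Larkin = 0.409 × 32.30% / 19.03% = 0.6942
β_Yardley = 0.611 × 17.53% / 19.03% = 0.5628
β_Eskola = 0.604 × 31.70% / 19.03% = 1.0061
β_P = Σ w_i β_i = 0.32×-0.2389 + 0.18×0.6942 + 0.38×0.5628 + 0.12×1.0061 = 0.3831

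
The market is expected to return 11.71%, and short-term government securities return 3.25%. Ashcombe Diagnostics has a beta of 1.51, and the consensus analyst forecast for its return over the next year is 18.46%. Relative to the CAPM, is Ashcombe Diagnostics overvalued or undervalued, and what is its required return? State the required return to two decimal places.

Undervalued; required return 16.02%

MRP = 11.71% − 3.25% = 8.46%
Required return = R_f + β·MRP = 3.25% + 1.51 × 8.46% = 16.02%
Forecast 18.46% > required 16.02% → the stock plots above the SML → undervalued.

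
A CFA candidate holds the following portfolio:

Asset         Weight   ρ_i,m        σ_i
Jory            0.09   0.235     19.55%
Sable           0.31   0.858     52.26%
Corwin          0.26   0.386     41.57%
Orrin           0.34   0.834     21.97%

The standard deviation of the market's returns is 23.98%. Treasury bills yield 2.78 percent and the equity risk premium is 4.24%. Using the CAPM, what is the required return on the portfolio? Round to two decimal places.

7.15%

β_Jory = 0.235 × 19.55% / 23.98% = 0.1916
β_Sable = 0.858 × 52.26% / 23.98% = 1.8699
β_Corwin = 0.386 × 41.57% / 23.98% = 0.6691
β_Orrin = 0.834 × 21.97% / 23.98% = 0.7641
β_P = Σ w_i β_i = 0.09×0.1916 + 0.31×1.8699 + 0.26×0.6691 + 0.34×0.7641 = 1.0307
E(R_P) = R_f + β_P × MRP = 2.78% + 1.0307 × 4.24% = 7.15%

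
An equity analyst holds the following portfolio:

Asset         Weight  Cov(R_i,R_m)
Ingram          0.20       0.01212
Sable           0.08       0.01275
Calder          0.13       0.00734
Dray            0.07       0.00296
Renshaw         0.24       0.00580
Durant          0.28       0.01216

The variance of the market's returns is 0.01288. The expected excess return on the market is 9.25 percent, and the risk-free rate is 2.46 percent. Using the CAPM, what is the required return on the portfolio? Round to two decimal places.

9.21%

β_Ingram = 0.01212 / 0.01288 = 0.9410
β_Sable = 0.01275 / 0.01288 = 0.9899
β_Calder = 0.00734 / 0.01288 = 0.5699
β_Dray = 0.00296 / 0.01288 = 0.2298
β_Renshaw = 0.00580 / 0.01288 = 0.4503
β_Durant = 0.01216 / 0.01288 = 0.9441
β_P = Σ w_i β_i = 0.20×0.9410 + 0.08×0.9899 + 0.13×0.5699 + 0.07×0.2298 + 0.24×0.4503 + 0.28×0.9441 = 0.7300
E(R_P) = R_f + β_P × MRP = 2.46% + 0.7300 × 9.25% = 9.21%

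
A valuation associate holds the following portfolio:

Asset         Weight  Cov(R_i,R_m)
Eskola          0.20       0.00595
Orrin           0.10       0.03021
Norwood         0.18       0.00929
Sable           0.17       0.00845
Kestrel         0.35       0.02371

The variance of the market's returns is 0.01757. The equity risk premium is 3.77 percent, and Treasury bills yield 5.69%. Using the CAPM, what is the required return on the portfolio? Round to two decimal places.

9.04%

β_Eskola = 0.00595 / 0.01757 = 0.3386
β_Orrin = 0.03021 / 0.01757 = 1.7194
β_Norwood = 0.00929 / 0.01757 = 0.5287
β_Sable = 0.00845 / 0.01757 = 0.4809
β_Kestrel = 0.02371 / 0.01757 = 1.3495
β_P = Σ w_i β_i = 0.20×0.3386 + 0.10×1.7194 + 0.18×0.5287 + 0.17×0.4809 + 0.35×1.3495 = 0.8889
E(R_P) = R_f + β_P × MRP = 5.69% + 0.8889 × 3.77% = 9.04%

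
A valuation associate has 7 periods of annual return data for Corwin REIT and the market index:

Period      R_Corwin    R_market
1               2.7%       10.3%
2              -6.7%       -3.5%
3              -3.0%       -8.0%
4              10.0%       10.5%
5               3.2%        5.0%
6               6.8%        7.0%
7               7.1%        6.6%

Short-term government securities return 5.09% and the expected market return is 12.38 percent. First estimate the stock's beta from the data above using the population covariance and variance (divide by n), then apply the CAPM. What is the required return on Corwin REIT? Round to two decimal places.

10.23%

Mean R_i = (2.7 − 6.7 − 3.0 + 10.0 + 3.2 + 6.8 + 7.1) / 7 = 2.8714%
Mean R_m = (10.3 − 3.5 − 8.0 + 10.5 + 5.0 + 7.0 + 6.6) / 7 = 3.9857%
Σ(R_i − R̄_i)(R_m − R̄_m) = 210.6071  ⇒  Cov = 210.6071 / 7 = 30.0867
Σ(R_m − R̄_m)² = 298.9486  ⇒  Var(R_m) = 298.9486 / 7 = 42.7069
β = Cov / Var(R_m) = 30.0867 / 42.7069 = 0.7045
MRP = 12.38% − 5.09% = 7.29%
E(R) = R_f + β × MRP = 5.09% + 0.7045 × 7.29% = 10.23%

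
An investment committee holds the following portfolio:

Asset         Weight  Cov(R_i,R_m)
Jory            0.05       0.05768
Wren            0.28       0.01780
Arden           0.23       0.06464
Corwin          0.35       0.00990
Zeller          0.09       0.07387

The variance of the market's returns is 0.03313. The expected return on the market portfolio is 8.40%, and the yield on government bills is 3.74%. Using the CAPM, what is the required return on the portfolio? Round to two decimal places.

β_Jory = 0.05768 / 0.03313 = 1.7410
β_Wren = 0.01780 / 0.03313 = 0.5373
β_Arden = 0.06464 / 0.03313 = 1.9511
β_Corwin = 0.00990 / 0.03313 = 0.2988
β_Zeller = 0.07387 / 0.03313 = 2.2297
β_P = Σ w_i β_i = 0.05×1.7410 + 0.28×0.5373 + 0.23×1.9511 + 0.35×0.2988 + 0.09×2.2297 = 0.9915
MRP = 8.40% − 3.74% = 4.66%
E(R_P) = R_f + β_P × MRP = 3.74% + 0.9915 × 4.66% = 8.36%

8.36%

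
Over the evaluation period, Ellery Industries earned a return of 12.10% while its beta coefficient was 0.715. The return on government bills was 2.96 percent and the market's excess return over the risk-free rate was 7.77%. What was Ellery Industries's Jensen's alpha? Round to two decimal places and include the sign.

+3.58%

CAPM benchmark = R_f + β(R_m − R_f) = 2.96% + 0.715 × 7.77% = 8.51555%
α = actual − benchmark = 12.10% − 8.51555% = +3.58%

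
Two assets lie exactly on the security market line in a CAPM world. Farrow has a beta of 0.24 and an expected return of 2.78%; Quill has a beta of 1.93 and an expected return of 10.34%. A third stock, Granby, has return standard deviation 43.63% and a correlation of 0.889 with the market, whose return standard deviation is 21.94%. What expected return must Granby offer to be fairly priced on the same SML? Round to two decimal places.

9.61%

MRP = (10.34% − 2.78%) / (1.93 − 0.24) = 4.4734%
R_f = 2.78% − 0.24 × 4.4734% = 1.7064%
β_Granby = ρ·σ_i/σ_m = 0.889 × 43.63 / 21.94 = 1.7679
E(R_Granby) = R_f + β × MRP = 1.7064% + 1.7679 × 4.4734% = 9.61%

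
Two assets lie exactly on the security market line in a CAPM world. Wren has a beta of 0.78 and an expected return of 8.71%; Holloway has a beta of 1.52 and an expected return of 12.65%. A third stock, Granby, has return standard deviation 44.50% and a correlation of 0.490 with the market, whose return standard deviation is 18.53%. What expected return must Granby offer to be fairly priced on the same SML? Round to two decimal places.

MRP = (12.65% − 8.71%) / (1.52 − 0.78) = 5.3243%
R_f = 8.71% − 0.78 × 5.3243% = 4.5570%
β_Granby = ρ·σ_i/σ_m = 0.490 × 44.50 / 18.53 = 1.1767
E(R_Granby) = R_f + β × MRP = 4.5570% + 1.1767 × 5.3243% = 10.82%

10.82%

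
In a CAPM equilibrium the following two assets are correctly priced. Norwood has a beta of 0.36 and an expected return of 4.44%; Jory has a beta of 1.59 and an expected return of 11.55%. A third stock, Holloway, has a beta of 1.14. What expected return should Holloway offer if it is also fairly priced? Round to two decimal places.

MRP (SML slope) = (11.55% − 4.44%) / (1.59 − 0.36) = 7.11% / 1.23 = 5.7805%
R_f (intercept) = 4.44% − 0.36 × 5.7805% = 2.3590%
E(R_Holloway) = R_f + β × MRP = 2.3590% + 1.14 × 5.7805% = 8.95%

8.95%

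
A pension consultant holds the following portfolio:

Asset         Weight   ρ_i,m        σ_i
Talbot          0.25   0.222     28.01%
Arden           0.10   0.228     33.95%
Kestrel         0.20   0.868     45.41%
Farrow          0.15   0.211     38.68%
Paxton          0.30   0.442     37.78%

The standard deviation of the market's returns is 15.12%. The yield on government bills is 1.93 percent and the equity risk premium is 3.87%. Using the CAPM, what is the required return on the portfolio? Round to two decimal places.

β_Talbot = 0.222 × 28.01% / 15.12% = 0.4113
β_Arden = 0.228 × 33.95% / 15.12% = 0.5119
β_Kestrel = 0.868 × 45.41% / 15.12% = 2.6069
β_Farrow = 0.211 × 38.68% / 15.12% = 0.5398
β_Paxton = 0.442 × 37.78% / 15.12% = 1.1044
β_P = Σ w_i β_i = 0.25×0.4113 + 0.10×0.5119 + 0.20×2.6069 + 0.15×0.5398 + 0.30×1.1044 = 1.0877
E(R_P) = R_f + β_P × MRP = 1.93% + 1.0877 × 3.87% = 6.14%

6.14%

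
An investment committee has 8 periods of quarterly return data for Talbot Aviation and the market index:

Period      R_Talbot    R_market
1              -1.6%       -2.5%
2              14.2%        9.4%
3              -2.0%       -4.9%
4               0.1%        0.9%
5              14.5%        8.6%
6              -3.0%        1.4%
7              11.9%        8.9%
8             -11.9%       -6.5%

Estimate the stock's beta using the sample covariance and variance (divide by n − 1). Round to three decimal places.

Mean R_i = (-1.6 + 14.2 − 2.0 + 0.1 + 14.5 − 3.0 + 11.9 − 11.9) / 8 = 2.7750%
Mean R_m = (-2.5 + 9.4 − 4.9 + 0.9 + 8.6 + 1.4 + 8.9 − 6.5) / 8 = 1.9125%
Σ(R_i − R̄_i)(R_m − R̄_m) = 408.6725  ⇒  Cov = 408.6725 / 7 = 58.3818
Σ(R_m − R̄_m)² = 287.5488  ⇒  Var(R_m) = 287.5488 / 7 = 41.0784
β = Cov / Var(R_m) = 58.3818 / 41.0784 = 1.4212

1.421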